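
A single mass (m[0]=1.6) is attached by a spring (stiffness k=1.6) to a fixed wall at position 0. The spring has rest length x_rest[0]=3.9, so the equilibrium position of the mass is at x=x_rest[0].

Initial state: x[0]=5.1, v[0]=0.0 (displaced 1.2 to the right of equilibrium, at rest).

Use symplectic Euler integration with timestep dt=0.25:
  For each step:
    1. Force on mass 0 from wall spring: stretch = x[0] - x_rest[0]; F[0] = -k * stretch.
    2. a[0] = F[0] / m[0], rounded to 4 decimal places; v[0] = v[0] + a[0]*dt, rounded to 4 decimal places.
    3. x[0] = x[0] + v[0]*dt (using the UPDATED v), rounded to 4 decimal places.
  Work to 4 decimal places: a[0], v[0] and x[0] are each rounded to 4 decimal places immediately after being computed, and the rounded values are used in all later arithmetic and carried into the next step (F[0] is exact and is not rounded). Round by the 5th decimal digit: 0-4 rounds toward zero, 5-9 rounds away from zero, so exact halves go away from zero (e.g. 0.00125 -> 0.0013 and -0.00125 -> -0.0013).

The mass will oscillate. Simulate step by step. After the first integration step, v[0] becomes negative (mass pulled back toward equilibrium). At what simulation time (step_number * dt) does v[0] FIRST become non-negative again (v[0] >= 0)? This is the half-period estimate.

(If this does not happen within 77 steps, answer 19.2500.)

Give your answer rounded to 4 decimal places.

Answer: 3.2500

Derivation:
Step 0: x=[5.1000] v=[0.0000]
Step 1: x=[5.0250] v=[-0.3000]
Step 2: x=[4.8797] v=[-0.5813]
Step 3: x=[4.6732] v=[-0.8262]
Step 4: x=[4.4183] v=[-1.0195]
Step 5: x=[4.1310] v=[-1.1491]
Step 6: x=[3.8293] v=[-1.2069]
Step 7: x=[3.5320] v=[-1.1892]
Step 8: x=[3.2577] v=[-1.0972]
Step 9: x=[3.0236] v=[-0.9366]
Step 10: x=[2.8442] v=[-0.7175]
Step 11: x=[2.7308] v=[-0.4536]
Step 12: x=[2.6905] v=[-0.1613]
Step 13: x=[2.7258] v=[0.1411]
First v>=0 after going negative at step 13, time=3.2500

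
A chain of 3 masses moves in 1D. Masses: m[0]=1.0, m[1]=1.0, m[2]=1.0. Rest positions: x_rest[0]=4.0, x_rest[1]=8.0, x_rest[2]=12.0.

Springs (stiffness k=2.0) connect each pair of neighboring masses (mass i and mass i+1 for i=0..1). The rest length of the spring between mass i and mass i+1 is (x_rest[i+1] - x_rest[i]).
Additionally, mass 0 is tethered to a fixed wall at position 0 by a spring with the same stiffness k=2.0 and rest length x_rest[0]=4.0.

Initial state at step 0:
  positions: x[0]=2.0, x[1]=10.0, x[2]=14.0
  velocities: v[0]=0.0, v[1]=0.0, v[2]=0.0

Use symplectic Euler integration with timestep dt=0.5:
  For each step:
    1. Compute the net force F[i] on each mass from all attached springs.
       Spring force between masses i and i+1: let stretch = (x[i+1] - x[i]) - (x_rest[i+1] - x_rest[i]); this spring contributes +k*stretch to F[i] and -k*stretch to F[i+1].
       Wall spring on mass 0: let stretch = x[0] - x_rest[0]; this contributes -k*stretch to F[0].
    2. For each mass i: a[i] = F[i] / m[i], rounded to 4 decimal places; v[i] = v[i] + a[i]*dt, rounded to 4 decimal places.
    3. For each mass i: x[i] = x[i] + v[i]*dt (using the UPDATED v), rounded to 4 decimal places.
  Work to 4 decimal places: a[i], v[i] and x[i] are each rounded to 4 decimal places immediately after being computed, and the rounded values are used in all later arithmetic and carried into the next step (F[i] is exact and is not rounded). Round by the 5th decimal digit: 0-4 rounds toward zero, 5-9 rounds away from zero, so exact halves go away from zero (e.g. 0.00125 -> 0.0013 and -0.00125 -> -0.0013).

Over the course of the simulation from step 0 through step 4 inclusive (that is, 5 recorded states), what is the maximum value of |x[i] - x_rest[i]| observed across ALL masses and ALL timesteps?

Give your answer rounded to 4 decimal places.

Answer: 3.0000

Derivation:
Step 0: x=[2.0000 10.0000 14.0000] v=[0.0000 0.0000 0.0000]
Step 1: x=[5.0000 8.0000 14.0000] v=[6.0000 -4.0000 0.0000]
Step 2: x=[7.0000 7.5000 13.0000] v=[4.0000 -1.0000 -2.0000]
Step 3: x=[5.7500 9.5000 11.2500] v=[-2.5000 4.0000 -3.5000]
Step 4: x=[3.5000 10.5000 10.6250] v=[-4.5000 2.0000 -1.2500]
Max displacement = 3.0000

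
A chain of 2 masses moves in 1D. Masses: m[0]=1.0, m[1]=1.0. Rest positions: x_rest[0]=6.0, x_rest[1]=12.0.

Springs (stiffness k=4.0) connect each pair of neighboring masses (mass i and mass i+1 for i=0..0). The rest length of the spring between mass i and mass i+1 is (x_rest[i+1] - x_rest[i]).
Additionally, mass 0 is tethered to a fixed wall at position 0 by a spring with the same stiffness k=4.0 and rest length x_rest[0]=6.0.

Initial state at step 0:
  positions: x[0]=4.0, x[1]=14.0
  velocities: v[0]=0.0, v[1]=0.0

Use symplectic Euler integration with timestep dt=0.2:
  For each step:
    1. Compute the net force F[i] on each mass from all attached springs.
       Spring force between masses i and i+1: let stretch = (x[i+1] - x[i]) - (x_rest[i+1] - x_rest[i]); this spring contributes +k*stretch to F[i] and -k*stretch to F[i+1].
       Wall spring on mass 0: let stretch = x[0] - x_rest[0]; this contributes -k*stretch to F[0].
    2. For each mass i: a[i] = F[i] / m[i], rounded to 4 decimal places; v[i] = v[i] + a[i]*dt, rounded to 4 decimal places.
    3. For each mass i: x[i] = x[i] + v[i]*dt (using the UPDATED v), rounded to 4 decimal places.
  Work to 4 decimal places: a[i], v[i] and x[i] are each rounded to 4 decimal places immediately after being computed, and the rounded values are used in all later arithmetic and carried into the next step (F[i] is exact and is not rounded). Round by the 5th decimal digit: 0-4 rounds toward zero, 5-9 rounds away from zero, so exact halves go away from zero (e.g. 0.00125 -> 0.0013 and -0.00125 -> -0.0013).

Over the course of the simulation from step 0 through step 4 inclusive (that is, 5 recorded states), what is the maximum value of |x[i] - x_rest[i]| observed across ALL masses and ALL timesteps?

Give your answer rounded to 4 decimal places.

Answer: 2.5881

Derivation:
Step 0: x=[4.0000 14.0000] v=[0.0000 0.0000]
Step 1: x=[4.9600 13.3600] v=[4.8000 -3.2000]
Step 2: x=[6.4704 12.3360] v=[7.5520 -5.1200]
Step 3: x=[7.8840 11.3335] v=[7.0682 -5.0125]
Step 4: x=[8.5881 10.7391] v=[3.5206 -2.9721]
Max displacement = 2.5881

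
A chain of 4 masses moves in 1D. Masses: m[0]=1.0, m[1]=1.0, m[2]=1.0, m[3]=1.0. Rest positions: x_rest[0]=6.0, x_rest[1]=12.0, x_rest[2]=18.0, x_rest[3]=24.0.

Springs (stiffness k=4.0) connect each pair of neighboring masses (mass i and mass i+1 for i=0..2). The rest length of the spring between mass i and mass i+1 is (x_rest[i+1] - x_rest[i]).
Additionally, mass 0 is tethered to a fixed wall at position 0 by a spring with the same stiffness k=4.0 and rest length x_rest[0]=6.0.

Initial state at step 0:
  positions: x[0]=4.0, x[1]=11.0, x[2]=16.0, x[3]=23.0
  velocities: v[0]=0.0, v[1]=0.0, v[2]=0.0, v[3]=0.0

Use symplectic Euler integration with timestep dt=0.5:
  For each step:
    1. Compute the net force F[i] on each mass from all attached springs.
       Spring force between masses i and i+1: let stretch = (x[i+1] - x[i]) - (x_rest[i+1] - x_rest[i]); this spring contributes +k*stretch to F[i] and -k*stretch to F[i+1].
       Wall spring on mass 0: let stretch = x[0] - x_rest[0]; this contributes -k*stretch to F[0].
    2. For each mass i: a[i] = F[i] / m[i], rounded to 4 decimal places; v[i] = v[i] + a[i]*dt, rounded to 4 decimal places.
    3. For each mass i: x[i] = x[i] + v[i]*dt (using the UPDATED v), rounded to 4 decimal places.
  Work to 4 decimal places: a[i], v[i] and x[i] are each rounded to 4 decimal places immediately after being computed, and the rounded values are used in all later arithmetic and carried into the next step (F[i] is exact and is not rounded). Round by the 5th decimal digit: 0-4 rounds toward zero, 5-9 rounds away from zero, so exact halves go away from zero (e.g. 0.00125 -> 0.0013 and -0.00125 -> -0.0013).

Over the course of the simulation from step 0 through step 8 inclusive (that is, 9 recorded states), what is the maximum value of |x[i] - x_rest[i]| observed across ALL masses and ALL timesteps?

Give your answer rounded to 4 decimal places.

Step 0: x=[4.0000 11.0000 16.0000 23.0000] v=[0.0000 0.0000 0.0000 0.0000]
Step 1: x=[7.0000 9.0000 18.0000 22.0000] v=[6.0000 -4.0000 4.0000 -2.0000]
Step 2: x=[5.0000 14.0000 15.0000 23.0000] v=[-4.0000 10.0000 -6.0000 2.0000]
Step 3: x=[7.0000 11.0000 19.0000 22.0000] v=[4.0000 -6.0000 8.0000 -2.0000]
Step 4: x=[6.0000 12.0000 18.0000 24.0000] v=[-2.0000 2.0000 -2.0000 4.0000]
Step 5: x=[5.0000 13.0000 17.0000 26.0000] v=[-2.0000 2.0000 -2.0000 4.0000]
Step 6: x=[7.0000 10.0000 21.0000 25.0000] v=[4.0000 -6.0000 8.0000 -2.0000]
Step 7: x=[5.0000 15.0000 18.0000 26.0000] v=[-4.0000 10.0000 -6.0000 2.0000]
Step 8: x=[8.0000 13.0000 20.0000 25.0000] v=[6.0000 -4.0000 4.0000 -2.0000]
Max displacement = 3.0000

Answer: 3.0000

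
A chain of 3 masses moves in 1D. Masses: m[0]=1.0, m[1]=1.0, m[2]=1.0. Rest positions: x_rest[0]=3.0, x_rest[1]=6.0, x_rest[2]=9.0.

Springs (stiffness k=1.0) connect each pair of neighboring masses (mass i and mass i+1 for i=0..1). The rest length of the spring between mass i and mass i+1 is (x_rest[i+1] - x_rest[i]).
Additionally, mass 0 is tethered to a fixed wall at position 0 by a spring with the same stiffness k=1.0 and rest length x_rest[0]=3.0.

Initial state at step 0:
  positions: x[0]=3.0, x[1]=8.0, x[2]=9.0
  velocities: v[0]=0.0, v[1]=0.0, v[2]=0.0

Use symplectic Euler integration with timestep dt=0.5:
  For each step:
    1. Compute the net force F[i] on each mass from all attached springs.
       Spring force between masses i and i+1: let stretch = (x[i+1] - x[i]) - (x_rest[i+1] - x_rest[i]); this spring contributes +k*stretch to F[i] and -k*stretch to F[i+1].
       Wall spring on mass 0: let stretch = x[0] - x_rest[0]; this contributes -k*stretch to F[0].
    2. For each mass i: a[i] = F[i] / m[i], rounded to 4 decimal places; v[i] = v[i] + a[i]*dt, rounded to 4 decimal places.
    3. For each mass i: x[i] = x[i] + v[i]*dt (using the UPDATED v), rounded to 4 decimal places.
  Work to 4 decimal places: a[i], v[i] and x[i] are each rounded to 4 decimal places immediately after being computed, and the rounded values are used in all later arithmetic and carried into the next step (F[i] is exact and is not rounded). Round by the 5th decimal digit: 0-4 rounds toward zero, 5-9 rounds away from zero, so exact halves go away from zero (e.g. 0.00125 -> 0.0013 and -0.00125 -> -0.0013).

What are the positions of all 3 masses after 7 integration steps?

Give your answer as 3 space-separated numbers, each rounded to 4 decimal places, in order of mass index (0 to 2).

Step 0: x=[3.0000 8.0000 9.0000] v=[0.0000 0.0000 0.0000]
Step 1: x=[3.5000 7.0000 9.5000] v=[1.0000 -2.0000 1.0000]
Step 2: x=[4.0000 5.7500 10.1250] v=[1.0000 -2.5000 1.2500]
Step 3: x=[3.9375 5.1563 10.4063] v=[-0.1250 -1.1875 0.5625]
Step 4: x=[3.1953 5.5704 10.1251] v=[-1.4844 0.8281 -0.5625]
Step 5: x=[2.2481 6.5294 9.4552] v=[-1.8945 1.9179 -1.3399]
Step 6: x=[1.8092 7.1495 8.8038] v=[-0.8779 1.2402 -1.3028]
Step 7: x=[2.2531 6.8481 8.4888] v=[0.8877 -0.6028 -0.6300]

Answer: 2.2531 6.8481 8.4888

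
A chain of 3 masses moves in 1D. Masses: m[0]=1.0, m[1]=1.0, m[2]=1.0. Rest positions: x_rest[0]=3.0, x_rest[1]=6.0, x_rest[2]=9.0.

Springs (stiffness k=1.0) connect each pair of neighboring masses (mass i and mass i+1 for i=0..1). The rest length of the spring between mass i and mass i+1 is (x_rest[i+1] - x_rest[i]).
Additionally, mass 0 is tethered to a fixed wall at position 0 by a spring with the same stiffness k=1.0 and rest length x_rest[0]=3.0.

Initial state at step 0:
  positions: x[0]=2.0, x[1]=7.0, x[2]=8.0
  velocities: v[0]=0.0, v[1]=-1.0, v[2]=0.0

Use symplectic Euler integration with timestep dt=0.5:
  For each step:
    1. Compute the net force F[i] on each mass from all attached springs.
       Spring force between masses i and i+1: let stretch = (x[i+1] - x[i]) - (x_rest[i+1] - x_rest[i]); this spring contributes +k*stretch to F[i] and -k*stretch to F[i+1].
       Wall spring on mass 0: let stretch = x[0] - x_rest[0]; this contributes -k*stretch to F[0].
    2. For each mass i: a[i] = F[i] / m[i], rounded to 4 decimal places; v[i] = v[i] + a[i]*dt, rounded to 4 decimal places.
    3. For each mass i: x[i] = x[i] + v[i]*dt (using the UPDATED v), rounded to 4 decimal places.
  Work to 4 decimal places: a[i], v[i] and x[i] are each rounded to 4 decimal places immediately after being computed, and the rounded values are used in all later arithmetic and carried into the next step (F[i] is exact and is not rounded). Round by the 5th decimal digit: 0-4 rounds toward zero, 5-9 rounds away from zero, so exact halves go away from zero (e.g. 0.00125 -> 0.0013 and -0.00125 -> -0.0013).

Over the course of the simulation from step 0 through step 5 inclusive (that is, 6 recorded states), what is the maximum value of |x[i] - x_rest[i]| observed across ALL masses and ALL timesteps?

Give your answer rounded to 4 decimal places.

Step 0: x=[2.0000 7.0000 8.0000] v=[0.0000 -1.0000 0.0000]
Step 1: x=[2.7500 5.5000 8.5000] v=[1.5000 -3.0000 1.0000]
Step 2: x=[3.5000 4.0625 9.0000] v=[1.5000 -2.8750 1.0000]
Step 3: x=[3.5157 3.7188 9.0157] v=[0.0313 -0.6875 0.0313]
Step 4: x=[2.7032 4.6485 8.4571] v=[-1.6250 1.8594 -1.1172]
Step 5: x=[1.7012 6.0441 7.6964] v=[-2.0040 2.7911 -1.5215]
Max displacement = 2.2812

Answer: 2.2812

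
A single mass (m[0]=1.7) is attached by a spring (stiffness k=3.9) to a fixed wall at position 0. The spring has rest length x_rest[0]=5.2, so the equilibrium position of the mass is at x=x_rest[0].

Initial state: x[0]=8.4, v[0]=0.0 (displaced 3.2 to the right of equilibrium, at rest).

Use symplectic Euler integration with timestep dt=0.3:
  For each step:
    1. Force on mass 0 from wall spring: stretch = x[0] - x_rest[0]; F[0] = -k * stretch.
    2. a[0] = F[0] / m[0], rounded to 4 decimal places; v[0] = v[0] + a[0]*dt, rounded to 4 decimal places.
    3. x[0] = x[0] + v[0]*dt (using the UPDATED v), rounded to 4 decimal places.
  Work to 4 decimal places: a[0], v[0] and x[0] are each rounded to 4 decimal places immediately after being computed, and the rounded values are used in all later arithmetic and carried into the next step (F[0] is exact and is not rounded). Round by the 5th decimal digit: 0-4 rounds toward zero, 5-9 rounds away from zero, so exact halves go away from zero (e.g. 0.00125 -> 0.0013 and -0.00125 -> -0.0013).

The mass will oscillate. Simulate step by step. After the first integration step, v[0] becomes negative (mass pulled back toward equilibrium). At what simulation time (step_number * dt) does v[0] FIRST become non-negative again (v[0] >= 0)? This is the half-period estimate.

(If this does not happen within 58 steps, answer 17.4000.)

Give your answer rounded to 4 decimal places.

Step 0: x=[8.4000] v=[0.0000]
Step 1: x=[7.7393] v=[-2.2024]
Step 2: x=[6.5543] v=[-3.9501]
Step 3: x=[5.0896] v=[-4.8822]
Step 4: x=[3.6477] v=[-4.8062]
Step 5: x=[2.5264] v=[-3.7378]
Step 6: x=[1.9571] v=[-1.8977]
Step 7: x=[2.0574] v=[0.3342]
First v>=0 after going negative at step 7, time=2.1000

Answer: 2.1000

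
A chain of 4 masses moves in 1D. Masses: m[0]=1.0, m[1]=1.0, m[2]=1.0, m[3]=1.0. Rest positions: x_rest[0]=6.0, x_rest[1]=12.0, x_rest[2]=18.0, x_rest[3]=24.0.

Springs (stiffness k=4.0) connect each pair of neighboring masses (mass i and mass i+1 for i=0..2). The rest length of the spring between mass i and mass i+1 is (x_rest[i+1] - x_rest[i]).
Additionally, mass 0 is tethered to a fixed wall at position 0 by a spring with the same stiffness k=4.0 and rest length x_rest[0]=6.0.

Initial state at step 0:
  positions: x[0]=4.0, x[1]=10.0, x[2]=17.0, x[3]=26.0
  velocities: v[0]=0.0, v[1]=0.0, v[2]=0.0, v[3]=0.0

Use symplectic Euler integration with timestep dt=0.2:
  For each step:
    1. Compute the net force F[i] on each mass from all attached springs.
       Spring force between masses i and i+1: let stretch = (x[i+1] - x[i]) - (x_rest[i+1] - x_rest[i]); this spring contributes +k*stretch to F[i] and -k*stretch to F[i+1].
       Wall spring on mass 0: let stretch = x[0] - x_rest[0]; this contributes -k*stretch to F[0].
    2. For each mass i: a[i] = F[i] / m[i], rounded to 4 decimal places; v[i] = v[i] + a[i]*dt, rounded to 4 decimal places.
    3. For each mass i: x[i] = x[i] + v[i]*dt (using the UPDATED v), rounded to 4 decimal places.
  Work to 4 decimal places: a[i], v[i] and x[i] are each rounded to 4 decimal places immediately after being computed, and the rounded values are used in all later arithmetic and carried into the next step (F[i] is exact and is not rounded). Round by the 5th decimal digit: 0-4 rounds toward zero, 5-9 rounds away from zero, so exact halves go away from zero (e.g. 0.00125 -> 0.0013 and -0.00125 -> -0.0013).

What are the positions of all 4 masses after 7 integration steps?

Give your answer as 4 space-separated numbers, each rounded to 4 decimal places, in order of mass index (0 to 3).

Answer: 7.7095 14.2653 17.5308 21.8961

Derivation:
Step 0: x=[4.0000 10.0000 17.0000 26.0000] v=[0.0000 0.0000 0.0000 0.0000]
Step 1: x=[4.3200 10.1600 17.3200 25.5200] v=[1.6000 0.8000 1.6000 -2.4000]
Step 2: x=[4.8832 10.5312 17.8064 24.6880] v=[2.8160 1.8560 2.4320 -4.1600]
Step 3: x=[5.5688 11.1628 18.2298 23.7149] v=[3.4278 3.1578 2.1171 -4.8653]
Step 4: x=[6.2584 12.0300 18.4001 22.8242] v=[3.4480 4.3362 0.8516 -4.4534]
Step 5: x=[6.8701 12.9930 18.2591 22.1857] v=[3.0586 4.8150 -0.7052 -3.1927]
Step 6: x=[7.3623 13.8189 17.9037 21.8789] v=[2.4608 4.1296 -1.7768 -1.5340]
Step 7: x=[7.7095 14.2653 17.5308 21.8961] v=[1.7362 2.2322 -1.8645 0.0858]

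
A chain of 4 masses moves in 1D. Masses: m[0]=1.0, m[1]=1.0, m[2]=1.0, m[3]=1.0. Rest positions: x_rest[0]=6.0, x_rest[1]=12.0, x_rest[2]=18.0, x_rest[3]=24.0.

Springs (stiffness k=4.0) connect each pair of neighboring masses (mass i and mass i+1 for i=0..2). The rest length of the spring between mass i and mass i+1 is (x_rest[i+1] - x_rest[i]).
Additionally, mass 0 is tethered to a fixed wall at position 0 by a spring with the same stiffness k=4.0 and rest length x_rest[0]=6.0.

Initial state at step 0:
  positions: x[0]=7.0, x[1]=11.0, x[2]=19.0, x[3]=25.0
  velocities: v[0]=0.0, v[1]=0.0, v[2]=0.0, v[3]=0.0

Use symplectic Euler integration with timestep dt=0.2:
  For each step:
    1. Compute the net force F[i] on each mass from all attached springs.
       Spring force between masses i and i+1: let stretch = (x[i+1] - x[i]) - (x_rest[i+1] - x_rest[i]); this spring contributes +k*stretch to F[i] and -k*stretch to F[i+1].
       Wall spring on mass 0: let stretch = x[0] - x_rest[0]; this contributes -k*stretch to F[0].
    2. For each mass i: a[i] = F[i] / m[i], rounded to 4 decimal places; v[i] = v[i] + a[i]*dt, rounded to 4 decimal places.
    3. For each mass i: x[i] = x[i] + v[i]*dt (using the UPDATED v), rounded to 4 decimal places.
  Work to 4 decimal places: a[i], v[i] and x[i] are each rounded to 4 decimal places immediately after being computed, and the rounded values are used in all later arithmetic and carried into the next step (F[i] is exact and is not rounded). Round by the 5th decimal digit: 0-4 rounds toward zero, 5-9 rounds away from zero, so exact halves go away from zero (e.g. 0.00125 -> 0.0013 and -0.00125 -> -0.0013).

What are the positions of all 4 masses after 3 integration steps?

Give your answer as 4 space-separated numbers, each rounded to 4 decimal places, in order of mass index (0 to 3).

Answer: 5.2648 13.3562 17.9770 24.7850

Derivation:
Step 0: x=[7.0000 11.0000 19.0000 25.0000] v=[0.0000 0.0000 0.0000 0.0000]
Step 1: x=[6.5200 11.6400 18.6800 25.0000] v=[-2.4000 3.2000 -1.6000 0.0000]
Step 2: x=[5.8160 12.5872 18.2448 24.9488] v=[-3.5200 4.7360 -2.1760 -0.2560]
Step 3: x=[5.2648 13.3562 17.9770 24.7850] v=[-2.7558 3.8451 -1.3389 -0.8192]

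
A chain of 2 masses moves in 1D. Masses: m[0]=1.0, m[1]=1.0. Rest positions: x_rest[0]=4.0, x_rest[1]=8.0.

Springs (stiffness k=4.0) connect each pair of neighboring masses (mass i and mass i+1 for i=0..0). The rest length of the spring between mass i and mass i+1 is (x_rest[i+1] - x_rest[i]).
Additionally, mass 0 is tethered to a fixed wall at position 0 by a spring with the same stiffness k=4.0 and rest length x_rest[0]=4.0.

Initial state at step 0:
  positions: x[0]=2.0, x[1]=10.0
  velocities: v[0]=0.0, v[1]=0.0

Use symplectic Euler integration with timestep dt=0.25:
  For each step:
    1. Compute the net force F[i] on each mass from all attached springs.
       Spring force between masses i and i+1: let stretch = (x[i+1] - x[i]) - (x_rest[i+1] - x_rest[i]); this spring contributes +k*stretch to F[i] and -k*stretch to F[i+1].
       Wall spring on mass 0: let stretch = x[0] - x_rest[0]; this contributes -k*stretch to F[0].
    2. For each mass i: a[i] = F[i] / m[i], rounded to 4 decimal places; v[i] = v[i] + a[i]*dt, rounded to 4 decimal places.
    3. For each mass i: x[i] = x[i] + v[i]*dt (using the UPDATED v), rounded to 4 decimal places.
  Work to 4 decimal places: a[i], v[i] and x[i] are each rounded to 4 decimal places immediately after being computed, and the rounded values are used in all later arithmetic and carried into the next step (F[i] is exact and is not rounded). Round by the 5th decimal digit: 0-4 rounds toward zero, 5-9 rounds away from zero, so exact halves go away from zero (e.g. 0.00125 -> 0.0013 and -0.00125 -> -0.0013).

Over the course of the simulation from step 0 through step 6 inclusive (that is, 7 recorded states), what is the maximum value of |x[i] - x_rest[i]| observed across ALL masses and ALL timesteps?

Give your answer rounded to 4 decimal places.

Step 0: x=[2.0000 10.0000] v=[0.0000 0.0000]
Step 1: x=[3.5000 9.0000] v=[6.0000 -4.0000]
Step 2: x=[5.5000 7.6250] v=[8.0000 -5.5000]
Step 3: x=[6.6563 6.7188] v=[4.6250 -3.6250]
Step 4: x=[6.1641 6.7969] v=[-1.9688 0.3125]
Step 5: x=[4.2891 7.7168] v=[-7.5001 3.6797]
Step 6: x=[2.1987 8.7798] v=[-8.3615 4.2520]
Max displacement = 2.6563

Answer: 2.6563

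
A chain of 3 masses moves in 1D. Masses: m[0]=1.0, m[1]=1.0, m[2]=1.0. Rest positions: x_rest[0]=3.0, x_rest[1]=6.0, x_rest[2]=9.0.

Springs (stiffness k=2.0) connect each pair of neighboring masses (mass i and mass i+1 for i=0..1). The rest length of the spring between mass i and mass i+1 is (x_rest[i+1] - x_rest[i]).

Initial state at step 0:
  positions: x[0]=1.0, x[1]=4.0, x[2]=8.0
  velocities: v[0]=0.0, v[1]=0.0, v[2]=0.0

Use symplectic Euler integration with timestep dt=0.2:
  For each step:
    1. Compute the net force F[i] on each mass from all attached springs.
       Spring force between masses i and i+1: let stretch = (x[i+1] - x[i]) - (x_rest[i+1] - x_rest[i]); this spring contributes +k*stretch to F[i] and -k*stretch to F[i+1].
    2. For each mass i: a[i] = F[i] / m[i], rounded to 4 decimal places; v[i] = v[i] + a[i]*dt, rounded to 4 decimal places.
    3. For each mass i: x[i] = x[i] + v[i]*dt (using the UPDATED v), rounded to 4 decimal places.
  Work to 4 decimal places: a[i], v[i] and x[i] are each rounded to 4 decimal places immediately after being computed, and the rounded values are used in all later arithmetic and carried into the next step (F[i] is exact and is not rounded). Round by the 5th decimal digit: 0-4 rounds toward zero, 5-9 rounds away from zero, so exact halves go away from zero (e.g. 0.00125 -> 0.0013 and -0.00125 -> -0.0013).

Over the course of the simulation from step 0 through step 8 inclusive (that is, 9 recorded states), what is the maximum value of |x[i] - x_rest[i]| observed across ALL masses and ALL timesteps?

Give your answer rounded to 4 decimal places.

Step 0: x=[1.0000 4.0000 8.0000] v=[0.0000 0.0000 0.0000]
Step 1: x=[1.0000 4.0800 7.9200] v=[0.0000 0.4000 -0.4000]
Step 2: x=[1.0064 4.2208 7.7728] v=[0.0320 0.7040 -0.7360]
Step 3: x=[1.0300 4.3886 7.5814] v=[0.1178 0.8390 -0.9568]
Step 4: x=[1.0822 4.5431 7.3746] v=[0.2612 0.7727 -1.0339]
Step 5: x=[1.1713 4.6473 7.1813] v=[0.4456 0.5209 -0.9665]
Step 6: x=[1.2985 4.6761 7.0253] v=[0.6360 0.1441 -0.7801]
Step 7: x=[1.4559 4.6226 6.9213] v=[0.7870 -0.2673 -0.5198]
Step 8: x=[1.6266 4.4997 6.8734] v=[0.8537 -0.6145 -0.2393]
Max displacement = 2.1266

Answer: 2.1266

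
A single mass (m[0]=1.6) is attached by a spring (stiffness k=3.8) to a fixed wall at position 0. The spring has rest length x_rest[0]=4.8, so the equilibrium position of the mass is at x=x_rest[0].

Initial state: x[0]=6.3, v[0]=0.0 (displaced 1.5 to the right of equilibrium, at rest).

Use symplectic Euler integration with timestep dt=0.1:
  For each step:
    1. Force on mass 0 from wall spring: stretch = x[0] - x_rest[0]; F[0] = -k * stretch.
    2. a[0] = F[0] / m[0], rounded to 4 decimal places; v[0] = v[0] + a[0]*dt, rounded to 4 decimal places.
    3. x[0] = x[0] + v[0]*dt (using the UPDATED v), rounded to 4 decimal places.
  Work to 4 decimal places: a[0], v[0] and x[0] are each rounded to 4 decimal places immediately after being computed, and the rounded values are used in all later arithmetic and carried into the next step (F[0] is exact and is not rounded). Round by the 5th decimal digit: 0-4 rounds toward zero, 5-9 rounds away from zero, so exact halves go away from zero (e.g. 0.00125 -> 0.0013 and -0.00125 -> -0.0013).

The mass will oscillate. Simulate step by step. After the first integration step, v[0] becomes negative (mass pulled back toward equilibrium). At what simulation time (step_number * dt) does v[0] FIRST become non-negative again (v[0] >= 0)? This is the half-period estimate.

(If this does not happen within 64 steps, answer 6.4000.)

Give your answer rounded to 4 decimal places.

Answer: 2.1000

Derivation:
Step 0: x=[6.3000] v=[0.0000]
Step 1: x=[6.2644] v=[-0.3563]
Step 2: x=[6.1940] v=[-0.7041]
Step 3: x=[6.0905] v=[-1.0352]
Step 4: x=[5.9563] v=[-1.3417]
Step 5: x=[5.7947] v=[-1.6163]
Step 6: x=[5.6095] v=[-1.8525]
Step 7: x=[5.4050] v=[-2.0448]
Step 8: x=[5.1862] v=[-2.1885]
Step 9: x=[4.9582] v=[-2.2802]
Step 10: x=[4.7264] v=[-2.3178]
Step 11: x=[4.4964] v=[-2.3003]
Step 12: x=[4.2736] v=[-2.2282]
Step 13: x=[4.0633] v=[-2.1032]
Step 14: x=[3.8705] v=[-1.9282]
Step 15: x=[3.6998] v=[-1.7074]
Step 16: x=[3.5552] v=[-1.4461]
Step 17: x=[3.4402] v=[-1.1505]
Step 18: x=[3.3574] v=[-0.8276]
Step 19: x=[3.3089] v=[-0.4850]
Step 20: x=[3.2958] v=[-0.1309]
Step 21: x=[3.3184] v=[0.2264]
First v>=0 after going negative at step 21, time=2.1000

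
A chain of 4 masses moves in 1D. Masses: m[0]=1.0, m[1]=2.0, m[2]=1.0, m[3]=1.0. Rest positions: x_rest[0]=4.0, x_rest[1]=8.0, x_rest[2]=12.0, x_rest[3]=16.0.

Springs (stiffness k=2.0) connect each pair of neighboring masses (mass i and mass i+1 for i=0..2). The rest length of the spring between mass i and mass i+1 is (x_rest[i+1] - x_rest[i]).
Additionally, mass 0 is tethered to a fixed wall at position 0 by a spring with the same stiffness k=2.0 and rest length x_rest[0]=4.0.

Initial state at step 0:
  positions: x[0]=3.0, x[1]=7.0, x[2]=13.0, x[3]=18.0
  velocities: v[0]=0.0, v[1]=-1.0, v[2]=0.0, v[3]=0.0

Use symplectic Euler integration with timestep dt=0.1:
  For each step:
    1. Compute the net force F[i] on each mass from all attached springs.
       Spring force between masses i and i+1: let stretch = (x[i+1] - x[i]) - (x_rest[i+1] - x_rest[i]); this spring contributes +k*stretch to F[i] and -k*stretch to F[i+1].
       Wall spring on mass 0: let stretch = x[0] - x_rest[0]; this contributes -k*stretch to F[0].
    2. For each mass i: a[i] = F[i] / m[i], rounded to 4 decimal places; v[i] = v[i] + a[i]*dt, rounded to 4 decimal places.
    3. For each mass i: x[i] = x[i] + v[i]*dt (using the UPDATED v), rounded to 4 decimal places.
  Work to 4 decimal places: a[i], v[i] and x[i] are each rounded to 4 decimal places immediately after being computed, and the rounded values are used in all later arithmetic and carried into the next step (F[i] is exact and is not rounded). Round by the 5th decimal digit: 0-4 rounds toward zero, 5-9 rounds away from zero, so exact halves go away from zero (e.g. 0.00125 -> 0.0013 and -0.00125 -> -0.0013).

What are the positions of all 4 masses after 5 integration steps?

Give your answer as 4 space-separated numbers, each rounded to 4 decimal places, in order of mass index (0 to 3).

Step 0: x=[3.0000 7.0000 13.0000 18.0000] v=[0.0000 -1.0000 0.0000 0.0000]
Step 1: x=[3.0200 6.9200 12.9800 17.9800] v=[0.2000 -0.8000 -0.2000 -0.2000]
Step 2: x=[3.0576 6.8616 12.9388 17.9400] v=[0.3760 -0.5840 -0.4120 -0.4000]
Step 3: x=[3.1101 6.8259 12.8761 17.8800] v=[0.5253 -0.3567 -0.6272 -0.6002]
Step 4: x=[3.1747 6.8136 12.7925 17.7999] v=[0.6464 -0.1233 -0.8365 -0.8010]
Step 5: x=[3.2486 6.8247 12.6894 17.6997] v=[0.7392 0.1107 -1.0308 -1.0025]

Answer: 3.2486 6.8247 12.6894 17.6997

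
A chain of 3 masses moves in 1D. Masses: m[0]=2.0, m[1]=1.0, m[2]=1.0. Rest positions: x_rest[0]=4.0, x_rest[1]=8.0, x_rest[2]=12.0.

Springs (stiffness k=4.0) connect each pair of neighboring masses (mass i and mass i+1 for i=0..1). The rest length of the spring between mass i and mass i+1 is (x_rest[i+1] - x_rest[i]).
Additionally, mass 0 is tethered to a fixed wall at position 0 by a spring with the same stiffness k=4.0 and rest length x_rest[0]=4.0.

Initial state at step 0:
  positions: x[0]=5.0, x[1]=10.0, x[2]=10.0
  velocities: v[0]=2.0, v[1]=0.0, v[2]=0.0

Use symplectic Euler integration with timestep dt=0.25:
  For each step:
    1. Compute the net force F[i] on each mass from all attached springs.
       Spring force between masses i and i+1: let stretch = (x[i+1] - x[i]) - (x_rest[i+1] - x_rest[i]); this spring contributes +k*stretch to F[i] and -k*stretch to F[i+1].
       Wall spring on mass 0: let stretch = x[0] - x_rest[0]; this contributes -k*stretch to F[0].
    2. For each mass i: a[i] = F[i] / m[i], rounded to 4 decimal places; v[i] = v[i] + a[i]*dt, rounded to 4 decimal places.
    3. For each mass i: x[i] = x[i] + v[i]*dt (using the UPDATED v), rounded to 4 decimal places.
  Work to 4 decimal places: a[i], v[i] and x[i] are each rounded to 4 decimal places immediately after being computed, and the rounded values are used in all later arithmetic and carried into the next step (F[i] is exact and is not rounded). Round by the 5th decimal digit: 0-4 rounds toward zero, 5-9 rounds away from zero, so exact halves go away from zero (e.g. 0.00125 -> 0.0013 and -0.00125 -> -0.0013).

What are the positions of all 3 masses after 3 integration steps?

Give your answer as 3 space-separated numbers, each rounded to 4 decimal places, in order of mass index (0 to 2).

Step 0: x=[5.0000 10.0000 10.0000] v=[2.0000 0.0000 0.0000]
Step 1: x=[5.5000 8.7500 11.0000] v=[2.0000 -5.0000 4.0000]
Step 2: x=[5.7188 7.2500 12.4375] v=[0.8750 -6.0000 5.7500]
Step 3: x=[5.4141 6.6641 13.5781] v=[-1.2188 -2.3437 4.5625]

Answer: 5.4141 6.6641 13.5781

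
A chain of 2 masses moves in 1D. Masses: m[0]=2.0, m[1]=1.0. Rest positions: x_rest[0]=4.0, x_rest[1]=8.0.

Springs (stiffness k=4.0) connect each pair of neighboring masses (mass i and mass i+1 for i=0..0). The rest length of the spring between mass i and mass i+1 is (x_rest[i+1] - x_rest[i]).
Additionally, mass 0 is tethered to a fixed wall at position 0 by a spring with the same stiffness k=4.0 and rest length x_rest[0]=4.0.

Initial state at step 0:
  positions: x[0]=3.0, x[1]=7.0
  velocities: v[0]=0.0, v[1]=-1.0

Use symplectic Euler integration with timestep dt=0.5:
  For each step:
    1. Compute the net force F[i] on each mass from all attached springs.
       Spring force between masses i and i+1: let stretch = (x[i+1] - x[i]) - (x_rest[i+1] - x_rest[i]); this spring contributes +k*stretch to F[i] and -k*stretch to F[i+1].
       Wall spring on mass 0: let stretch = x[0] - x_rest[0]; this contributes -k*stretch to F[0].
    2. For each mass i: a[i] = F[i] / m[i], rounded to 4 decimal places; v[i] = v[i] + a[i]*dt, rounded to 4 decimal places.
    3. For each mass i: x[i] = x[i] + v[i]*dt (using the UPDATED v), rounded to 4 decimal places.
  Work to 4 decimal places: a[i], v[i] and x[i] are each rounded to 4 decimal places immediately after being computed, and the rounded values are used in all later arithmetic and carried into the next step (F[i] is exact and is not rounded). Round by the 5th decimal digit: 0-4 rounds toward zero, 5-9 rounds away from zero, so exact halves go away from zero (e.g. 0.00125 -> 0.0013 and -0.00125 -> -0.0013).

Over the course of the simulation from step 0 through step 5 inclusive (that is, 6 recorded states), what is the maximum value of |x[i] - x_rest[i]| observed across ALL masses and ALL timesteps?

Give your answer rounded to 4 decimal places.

Step 0: x=[3.0000 7.0000] v=[0.0000 -1.0000]
Step 1: x=[3.5000 6.5000] v=[1.0000 -1.0000]
Step 2: x=[3.7500 7.0000] v=[0.5000 1.0000]
Step 3: x=[3.7500 8.2500] v=[0.0000 2.5000]
Step 4: x=[4.1250 9.0000] v=[0.7500 1.5000]
Step 5: x=[4.8750 8.8750] v=[1.5000 -0.2500]
Max displacement = 1.5000

Answer: 1.5000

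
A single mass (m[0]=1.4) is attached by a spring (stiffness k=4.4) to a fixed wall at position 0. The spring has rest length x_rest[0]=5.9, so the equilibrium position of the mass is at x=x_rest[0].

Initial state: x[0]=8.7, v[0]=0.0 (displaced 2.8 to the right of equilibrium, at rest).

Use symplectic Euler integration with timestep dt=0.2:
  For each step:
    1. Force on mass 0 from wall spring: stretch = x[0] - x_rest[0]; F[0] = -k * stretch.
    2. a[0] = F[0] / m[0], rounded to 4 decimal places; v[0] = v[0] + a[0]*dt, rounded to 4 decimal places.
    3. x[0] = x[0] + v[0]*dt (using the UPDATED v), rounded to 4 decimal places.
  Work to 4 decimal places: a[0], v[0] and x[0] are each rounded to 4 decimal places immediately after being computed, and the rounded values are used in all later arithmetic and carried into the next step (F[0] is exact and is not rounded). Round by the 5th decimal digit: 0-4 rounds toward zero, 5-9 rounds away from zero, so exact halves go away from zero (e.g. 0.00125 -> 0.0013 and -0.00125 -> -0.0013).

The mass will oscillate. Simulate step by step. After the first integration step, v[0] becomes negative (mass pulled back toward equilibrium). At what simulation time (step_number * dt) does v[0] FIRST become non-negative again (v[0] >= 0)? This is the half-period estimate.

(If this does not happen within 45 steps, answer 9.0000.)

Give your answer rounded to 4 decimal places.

Answer: 1.8000

Derivation:
Step 0: x=[8.7000] v=[0.0000]
Step 1: x=[8.3480] v=[-1.7600]
Step 2: x=[7.6883] v=[-3.2987]
Step 3: x=[6.8037] v=[-4.4228]
Step 4: x=[5.8055] v=[-4.9908]
Step 5: x=[4.8192] v=[-4.9314]
Step 6: x=[3.9688] v=[-4.2520]
Step 7: x=[3.3612] v=[-3.0381]
Step 8: x=[3.0727] v=[-1.4423]
Step 9: x=[3.1397] v=[0.3349]
First v>=0 after going negative at step 9, time=1.8000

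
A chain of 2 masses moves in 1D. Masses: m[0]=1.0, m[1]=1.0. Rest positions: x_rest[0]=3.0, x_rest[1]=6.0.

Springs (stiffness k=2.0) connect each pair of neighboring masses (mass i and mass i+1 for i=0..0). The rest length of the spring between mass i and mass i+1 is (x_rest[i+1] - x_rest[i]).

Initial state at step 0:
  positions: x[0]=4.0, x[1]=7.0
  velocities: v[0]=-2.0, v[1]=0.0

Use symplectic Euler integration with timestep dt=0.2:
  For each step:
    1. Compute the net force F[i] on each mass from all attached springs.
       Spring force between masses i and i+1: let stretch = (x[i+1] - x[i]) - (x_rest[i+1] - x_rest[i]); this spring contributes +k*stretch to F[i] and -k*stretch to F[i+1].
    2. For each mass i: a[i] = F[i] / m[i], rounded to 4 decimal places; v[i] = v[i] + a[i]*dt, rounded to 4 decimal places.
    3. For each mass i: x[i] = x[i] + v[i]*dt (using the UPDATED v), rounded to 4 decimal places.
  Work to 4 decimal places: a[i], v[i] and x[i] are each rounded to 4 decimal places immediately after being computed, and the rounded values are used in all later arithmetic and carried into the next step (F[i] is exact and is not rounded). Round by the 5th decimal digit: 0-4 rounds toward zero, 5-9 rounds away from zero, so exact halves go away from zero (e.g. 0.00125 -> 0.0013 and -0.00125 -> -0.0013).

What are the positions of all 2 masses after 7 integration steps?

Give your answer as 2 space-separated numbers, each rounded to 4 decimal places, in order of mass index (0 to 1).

Step 0: x=[4.0000 7.0000] v=[-2.0000 0.0000]
Step 1: x=[3.6000 7.0000] v=[-2.0000 0.0000]
Step 2: x=[3.2320 6.9680] v=[-1.8400 -0.1600]
Step 3: x=[2.9229 6.8771] v=[-1.5456 -0.4544]
Step 4: x=[2.6901 6.7099] v=[-1.1639 -0.8361]
Step 5: x=[2.5389 6.4611] v=[-0.7560 -1.2440]
Step 6: x=[2.4615 6.1385] v=[-0.3871 -1.6129]
Step 7: x=[2.4382 5.7618] v=[-0.1163 -1.8837]

Answer: 2.4382 5.7618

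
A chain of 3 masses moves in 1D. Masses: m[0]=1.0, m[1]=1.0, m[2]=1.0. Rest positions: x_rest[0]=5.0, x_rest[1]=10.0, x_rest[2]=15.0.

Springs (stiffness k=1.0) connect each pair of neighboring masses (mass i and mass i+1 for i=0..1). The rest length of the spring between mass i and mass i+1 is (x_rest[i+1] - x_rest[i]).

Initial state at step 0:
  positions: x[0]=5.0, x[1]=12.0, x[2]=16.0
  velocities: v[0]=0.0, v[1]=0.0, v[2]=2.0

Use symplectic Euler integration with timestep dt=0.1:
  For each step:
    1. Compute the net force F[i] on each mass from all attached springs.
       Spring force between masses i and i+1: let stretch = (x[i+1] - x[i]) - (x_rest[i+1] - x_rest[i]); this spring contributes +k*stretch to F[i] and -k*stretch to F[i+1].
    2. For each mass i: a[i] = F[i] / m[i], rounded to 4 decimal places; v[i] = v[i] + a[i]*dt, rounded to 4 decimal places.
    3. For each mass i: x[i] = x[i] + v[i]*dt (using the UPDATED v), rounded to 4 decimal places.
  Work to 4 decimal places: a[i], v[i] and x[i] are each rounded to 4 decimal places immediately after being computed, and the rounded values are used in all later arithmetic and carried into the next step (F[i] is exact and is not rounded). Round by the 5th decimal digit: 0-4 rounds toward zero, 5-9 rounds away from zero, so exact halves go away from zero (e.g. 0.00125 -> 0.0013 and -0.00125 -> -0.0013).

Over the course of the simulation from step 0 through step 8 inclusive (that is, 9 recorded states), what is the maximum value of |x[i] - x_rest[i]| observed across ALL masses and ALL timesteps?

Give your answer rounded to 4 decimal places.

Answer: 2.7237

Derivation:
Step 0: x=[5.0000 12.0000 16.0000] v=[0.0000 0.0000 2.0000]
Step 1: x=[5.0200 11.9700 16.2100] v=[0.2000 -0.3000 2.1000]
Step 2: x=[5.0595 11.9129 16.4276] v=[0.3950 -0.5710 2.1760]
Step 3: x=[5.1175 11.8324 16.6501] v=[0.5803 -0.8049 2.2245]
Step 4: x=[5.1927 11.7329 16.8744] v=[0.7518 -0.9946 2.2427]
Step 5: x=[5.2833 11.6195 17.0973] v=[0.9058 -1.1345 2.2286]
Step 6: x=[5.3872 11.4975 17.3154] v=[1.0394 -1.2203 2.1808]
Step 7: x=[5.5022 11.3726 17.5253] v=[1.1504 -1.2495 2.0990]
Step 8: x=[5.6259 11.2505 17.7237] v=[1.2374 -1.2213 1.9837]
Max displacement = 2.7237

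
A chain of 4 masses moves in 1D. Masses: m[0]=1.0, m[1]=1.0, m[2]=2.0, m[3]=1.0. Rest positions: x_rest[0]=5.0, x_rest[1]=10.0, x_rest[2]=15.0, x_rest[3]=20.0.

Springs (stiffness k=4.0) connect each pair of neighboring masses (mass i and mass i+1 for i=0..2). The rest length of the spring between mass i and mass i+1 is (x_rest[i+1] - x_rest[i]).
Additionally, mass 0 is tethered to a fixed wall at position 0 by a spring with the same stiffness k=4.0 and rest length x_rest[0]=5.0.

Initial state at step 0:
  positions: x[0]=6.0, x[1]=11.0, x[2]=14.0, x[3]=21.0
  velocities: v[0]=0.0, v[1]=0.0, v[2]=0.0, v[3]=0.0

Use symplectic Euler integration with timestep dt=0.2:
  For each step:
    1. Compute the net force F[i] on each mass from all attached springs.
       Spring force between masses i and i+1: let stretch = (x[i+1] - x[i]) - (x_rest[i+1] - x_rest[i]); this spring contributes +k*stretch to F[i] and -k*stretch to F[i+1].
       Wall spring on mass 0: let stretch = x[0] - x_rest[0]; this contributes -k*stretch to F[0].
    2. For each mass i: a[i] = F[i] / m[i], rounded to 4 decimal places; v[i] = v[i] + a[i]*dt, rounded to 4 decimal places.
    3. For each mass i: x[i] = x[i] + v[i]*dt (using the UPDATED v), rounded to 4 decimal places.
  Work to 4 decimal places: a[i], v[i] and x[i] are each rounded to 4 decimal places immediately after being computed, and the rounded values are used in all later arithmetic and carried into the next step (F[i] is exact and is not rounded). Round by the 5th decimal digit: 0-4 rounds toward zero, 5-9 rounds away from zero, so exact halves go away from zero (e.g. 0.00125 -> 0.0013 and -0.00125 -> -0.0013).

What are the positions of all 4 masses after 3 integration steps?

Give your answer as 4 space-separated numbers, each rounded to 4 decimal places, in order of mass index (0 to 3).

Answer: 5.0605 9.6627 15.4428 19.5592

Derivation:
Step 0: x=[6.0000 11.0000 14.0000 21.0000] v=[0.0000 0.0000 0.0000 0.0000]
Step 1: x=[5.8400 10.6800 14.3200 20.6800] v=[-0.8000 -1.6000 1.6000 -1.6000]
Step 2: x=[5.5200 10.1680 14.8576 20.1424] v=[-1.6000 -2.5600 2.6880 -2.6880]
Step 3: x=[5.0605 9.6627 15.4428 19.5592] v=[-2.2976 -2.5267 2.9261 -2.9158]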